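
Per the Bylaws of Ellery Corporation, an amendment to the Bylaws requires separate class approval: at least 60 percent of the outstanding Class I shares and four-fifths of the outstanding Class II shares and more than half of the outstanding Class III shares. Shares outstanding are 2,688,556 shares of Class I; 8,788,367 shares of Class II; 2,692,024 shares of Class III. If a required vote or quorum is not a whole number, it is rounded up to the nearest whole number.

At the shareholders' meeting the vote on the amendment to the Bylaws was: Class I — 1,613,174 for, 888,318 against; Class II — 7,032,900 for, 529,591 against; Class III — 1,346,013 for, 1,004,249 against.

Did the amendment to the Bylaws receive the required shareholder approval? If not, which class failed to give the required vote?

Class I: 3/5 of 2688556 = 1613133.60, rounded up to 1613134; 1,613,134 required, 1,613,174 in favor — approved.
Class II: 4/5 of 8788367 = 7030693.60, rounded up to 7030694; 7,030,694 required, 7,032,900 in favor — approved.
Class III: a majority of 2692024 is 1346013; 1,346,013 required, 1,346,013 in favor — approved.

Approved — every class gave the required vote.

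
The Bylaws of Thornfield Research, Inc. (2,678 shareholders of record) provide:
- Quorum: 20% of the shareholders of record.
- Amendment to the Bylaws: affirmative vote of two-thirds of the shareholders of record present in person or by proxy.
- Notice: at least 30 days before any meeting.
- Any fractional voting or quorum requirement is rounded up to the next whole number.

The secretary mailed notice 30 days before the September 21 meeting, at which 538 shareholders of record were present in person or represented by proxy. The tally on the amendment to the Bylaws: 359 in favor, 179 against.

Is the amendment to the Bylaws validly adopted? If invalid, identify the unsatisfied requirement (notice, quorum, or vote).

Valid — all requirements satisfied.

Notice: 30 days given; 30 required. Satisfied.
Quorum: 20% of 2,678 = 535.60, rounded up to 536; 538 present. Satisfied.
Vote: requires two-thirds of those present (538); 2/3 of 538 = 358.67, rounded up to 359, so 359 needed; 359 in favor. Satisfied.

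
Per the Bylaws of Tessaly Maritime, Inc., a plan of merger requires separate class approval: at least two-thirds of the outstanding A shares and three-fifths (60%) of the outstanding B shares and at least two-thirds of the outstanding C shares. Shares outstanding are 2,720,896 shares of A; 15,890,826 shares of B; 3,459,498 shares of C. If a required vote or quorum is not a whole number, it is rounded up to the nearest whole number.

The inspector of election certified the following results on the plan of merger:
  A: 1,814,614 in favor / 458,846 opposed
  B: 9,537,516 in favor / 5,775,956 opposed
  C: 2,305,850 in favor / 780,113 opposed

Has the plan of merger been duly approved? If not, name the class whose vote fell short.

A: 2/3 of 2720896 = 1813930.67, rounded up to 1813931; 1,813,931 required, 1,814,614 in favor — approved.
B: 3/5 of 15890826 = 9534495.60, rounded up to 9534496; 9,534,496 required, 9,537,516 in favor — approved.
C: 2/3 of 3459498 = 2306332; 2,306,332 required, 2,305,850 in favor — not approved.

Not approved — the C shares did not give the required vote.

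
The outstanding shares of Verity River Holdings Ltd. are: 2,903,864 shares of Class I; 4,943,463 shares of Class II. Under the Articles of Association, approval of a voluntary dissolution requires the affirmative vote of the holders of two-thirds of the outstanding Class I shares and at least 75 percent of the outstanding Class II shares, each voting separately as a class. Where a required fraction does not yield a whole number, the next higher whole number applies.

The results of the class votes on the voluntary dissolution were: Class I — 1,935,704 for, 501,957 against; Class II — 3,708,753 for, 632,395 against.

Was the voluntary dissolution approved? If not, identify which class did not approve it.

Not approved — the Class I shares did not give the required vote.

Class I: 2/3 of 2903864 = 1935909.33, rounded up to 1935910; 1,935,910 required, 1,935,704 in favor — not approved.
Class II: 3/4 of 4943463 = 3707597.25, rounded up to 3707598; 3,707,598 required, 3,708,753 in favor — approved.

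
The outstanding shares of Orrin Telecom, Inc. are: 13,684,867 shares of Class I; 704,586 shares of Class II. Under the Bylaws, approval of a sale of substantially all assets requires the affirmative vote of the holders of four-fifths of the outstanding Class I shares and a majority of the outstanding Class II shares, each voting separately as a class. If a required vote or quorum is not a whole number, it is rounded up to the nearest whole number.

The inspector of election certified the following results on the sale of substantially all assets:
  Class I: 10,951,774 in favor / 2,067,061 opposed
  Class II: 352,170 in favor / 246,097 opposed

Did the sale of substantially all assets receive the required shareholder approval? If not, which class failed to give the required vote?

Class I: 4/5 of 13684867 = 10947893.60, rounded up to 10947894; 10,947,894 required, 10,951,774 in favor — approved.
Class II: a majority of 704586 is 352294; 352,294 required, 352,170 in favor — not approved.

Not approved — the Class II shares did not give the required vote.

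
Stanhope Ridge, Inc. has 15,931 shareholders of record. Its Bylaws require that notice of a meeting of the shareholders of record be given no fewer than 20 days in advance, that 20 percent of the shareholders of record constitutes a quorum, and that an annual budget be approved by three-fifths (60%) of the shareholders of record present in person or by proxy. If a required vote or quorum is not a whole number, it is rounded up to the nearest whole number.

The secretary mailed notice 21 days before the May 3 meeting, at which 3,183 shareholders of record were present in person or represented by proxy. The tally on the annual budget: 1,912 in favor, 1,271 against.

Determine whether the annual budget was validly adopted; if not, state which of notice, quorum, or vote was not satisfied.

Invalid — quorum requirement not satisfied.

Notice: 21 days given; 20 required. Satisfied.
Quorum: 20% of 15,931 = 3,186.20, rounded up to 3,187; 3,183 present. Not satisfied.
Vote: requires three-fifths of those present (3,183); 3/5 of 3183 = 1909.80, rounded up to 1910, so 1,910 needed; 1,912 in favor. Satisfied.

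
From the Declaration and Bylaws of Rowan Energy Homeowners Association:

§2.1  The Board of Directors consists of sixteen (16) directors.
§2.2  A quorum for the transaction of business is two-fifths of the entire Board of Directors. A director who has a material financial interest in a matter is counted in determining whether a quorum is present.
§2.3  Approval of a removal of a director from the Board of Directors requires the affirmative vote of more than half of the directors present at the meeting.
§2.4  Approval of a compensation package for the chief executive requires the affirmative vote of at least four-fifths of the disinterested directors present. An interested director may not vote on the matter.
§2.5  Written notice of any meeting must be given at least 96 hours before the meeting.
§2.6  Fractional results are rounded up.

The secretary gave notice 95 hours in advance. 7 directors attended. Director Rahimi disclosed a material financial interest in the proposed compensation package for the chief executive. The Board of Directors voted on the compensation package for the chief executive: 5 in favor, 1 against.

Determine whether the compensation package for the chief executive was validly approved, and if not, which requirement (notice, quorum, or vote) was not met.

Invalid — notice requirement not satisfied.

Notice: 95 hours given; 96 required (95 < 96). Not satisfied.
Quorum: 7 present (interested directors count toward quorum); quorum is 7. Satisfied.
Vote: the compensation package for the chief executive requires four-fifths of the disinterested directors present (7 − 1 = 6). 4/5 of 6 = 4.80, rounded up to 5, so 5 affirmative votes are needed; 5 voted in favor. Satisfied.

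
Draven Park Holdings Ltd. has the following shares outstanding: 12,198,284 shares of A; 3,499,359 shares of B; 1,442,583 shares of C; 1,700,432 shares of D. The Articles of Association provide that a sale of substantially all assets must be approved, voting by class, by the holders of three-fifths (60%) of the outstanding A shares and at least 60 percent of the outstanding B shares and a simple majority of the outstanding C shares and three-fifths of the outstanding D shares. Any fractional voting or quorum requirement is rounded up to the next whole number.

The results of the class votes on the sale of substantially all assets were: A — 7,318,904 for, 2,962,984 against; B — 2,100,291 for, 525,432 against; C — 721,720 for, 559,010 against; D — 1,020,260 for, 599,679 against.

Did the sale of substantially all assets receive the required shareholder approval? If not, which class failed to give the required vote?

Not approved — the A shares did not give the required vote.

A: 3/5 of 12198284 = 7318970.40, rounded up to 7318971; 7,318,971 required, 7,318,904 in favor — not approved.
B: 3/5 of 3499359 = 2099615.40, rounded up to 2099616; 2,099,616 required, 2,100,291 in favor — approved.
C: a majority of 1442583 is 721292; 721,292 required, 721,720 in favor — approved.
D: 3/5 of 1700432 = 1020259.20, rounded up to 1020260; 1,020,260 required, 1,020,260 in favor — approved.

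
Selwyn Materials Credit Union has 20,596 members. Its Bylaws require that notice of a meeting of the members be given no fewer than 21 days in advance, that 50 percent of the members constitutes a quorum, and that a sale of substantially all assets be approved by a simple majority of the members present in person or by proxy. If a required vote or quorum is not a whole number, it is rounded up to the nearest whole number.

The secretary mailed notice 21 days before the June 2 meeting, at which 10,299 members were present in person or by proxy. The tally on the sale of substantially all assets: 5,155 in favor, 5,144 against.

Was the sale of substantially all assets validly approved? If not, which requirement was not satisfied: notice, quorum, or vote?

Notice: 21 days given; 21 required. Satisfied.
Quorum: 50% of 20,596 = 10,298; 10,299 present. Satisfied.
Vote: requires a majority of those present (10,299); a majority of 10299 is 5150, so 5,150 needed; 5,155 in favor. Satisfied.

Valid — all requirements satisfied.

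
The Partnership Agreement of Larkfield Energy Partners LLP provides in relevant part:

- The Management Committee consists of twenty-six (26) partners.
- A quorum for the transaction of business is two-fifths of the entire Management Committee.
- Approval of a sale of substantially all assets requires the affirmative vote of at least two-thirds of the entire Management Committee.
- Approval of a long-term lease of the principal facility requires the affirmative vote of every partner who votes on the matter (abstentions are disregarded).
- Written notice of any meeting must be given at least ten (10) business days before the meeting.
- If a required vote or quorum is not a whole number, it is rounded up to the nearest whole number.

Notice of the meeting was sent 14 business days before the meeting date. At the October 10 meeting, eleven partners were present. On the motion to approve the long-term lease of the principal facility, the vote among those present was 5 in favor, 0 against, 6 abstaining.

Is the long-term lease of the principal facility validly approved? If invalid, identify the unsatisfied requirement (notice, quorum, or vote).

Notice: 14 business days given; 10 required (14 ≥ 10). Satisfied.
Quorum: 11 present; quorum is 11. Satisfied.
Vote: the long-term lease of the principal facility requires the unanimous vote of the votes cast (11 present − 6 abstaining = 5). Unanimous means all 5, so 5 affirmative votes are needed; 5 voted in favor. Satisfied.

Valid — all requirements satisfied.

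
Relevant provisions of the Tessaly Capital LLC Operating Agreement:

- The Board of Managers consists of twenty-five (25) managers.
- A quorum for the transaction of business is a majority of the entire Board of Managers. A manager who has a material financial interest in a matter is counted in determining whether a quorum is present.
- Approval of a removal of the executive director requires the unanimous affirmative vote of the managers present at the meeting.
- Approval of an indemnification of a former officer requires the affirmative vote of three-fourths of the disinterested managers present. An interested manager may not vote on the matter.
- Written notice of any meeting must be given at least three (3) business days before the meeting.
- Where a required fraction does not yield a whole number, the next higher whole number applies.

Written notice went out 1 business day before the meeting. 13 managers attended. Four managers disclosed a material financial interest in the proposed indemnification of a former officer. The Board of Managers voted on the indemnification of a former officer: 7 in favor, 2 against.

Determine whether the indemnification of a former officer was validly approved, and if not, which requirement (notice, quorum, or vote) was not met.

Notice: 1 business day given; 3 required (1 < 3). Not satisfied.
Quorum: 13 present (interested managers count toward quorum); quorum is 13. Satisfied.
Vote: the indemnification of a former officer requires three-fourths of the disinterested managers present (13 − 4 = 9). 3/4 of 9 = 6.75, rounded up to 7, so 7 affirmative votes are needed; 7 voted in favor. Satisfied.

Invalid — notice requirement not satisfied.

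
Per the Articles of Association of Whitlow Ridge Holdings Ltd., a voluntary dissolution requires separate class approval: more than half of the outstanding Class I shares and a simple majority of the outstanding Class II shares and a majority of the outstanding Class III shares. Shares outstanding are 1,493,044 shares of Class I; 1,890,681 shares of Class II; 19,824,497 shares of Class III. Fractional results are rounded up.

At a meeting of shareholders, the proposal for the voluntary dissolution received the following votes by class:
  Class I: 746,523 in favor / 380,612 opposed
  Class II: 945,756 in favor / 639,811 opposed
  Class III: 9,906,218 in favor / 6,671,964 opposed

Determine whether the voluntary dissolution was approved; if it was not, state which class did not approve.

Class I: a majority of 1493044 is 746523; 746,523 required, 746,523 in favor — approved.
Class II: a majority of 1890681 is 945341; 945,341 required, 945,756 in favor — approved.
Class III: a majority of 19824497 is 9912249; 9,912,249 required, 9,906,218 in favor — not approved.

Not approved — the Class III shares did not give the required vote.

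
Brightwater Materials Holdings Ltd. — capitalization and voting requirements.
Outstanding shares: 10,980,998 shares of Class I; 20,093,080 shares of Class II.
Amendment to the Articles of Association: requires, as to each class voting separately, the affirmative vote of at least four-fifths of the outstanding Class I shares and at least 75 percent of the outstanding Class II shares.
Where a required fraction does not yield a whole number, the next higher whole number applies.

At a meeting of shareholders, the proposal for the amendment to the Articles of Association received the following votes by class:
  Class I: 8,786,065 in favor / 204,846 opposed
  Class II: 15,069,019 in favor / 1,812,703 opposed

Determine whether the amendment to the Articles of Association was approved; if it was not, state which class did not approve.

Not approved — the Class II shares did not give the required vote.

Class I: 4/5 of 10980998 = 8784798.40, rounded up to 8784799; 8,784,799 required, 8,786,065 in favor — approved.
Class II: 3/4 of 20093080 = 15069810; 15,069,810 required, 15,069,019 in favor — not approved.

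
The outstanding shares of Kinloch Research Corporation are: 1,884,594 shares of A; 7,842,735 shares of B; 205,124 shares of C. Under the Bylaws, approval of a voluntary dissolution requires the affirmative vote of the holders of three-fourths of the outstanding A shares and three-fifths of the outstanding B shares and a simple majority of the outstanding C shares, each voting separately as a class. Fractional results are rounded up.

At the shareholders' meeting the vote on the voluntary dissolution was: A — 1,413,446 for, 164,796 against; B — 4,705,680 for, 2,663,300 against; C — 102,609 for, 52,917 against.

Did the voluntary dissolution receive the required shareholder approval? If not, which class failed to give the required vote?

Approved — every class gave the required vote.

A: 3/4 of 1884594 = 1413445.50, rounded up to 1413446; 1,413,446 required, 1,413,446 in favor — approved.
B: 3/5 of 7842735 = 4705641; 4,705,641 required, 4,705,680 in favor — approved.
C: a majority of 205124 is 102563; 102,563 required, 102,609 in favor — approved.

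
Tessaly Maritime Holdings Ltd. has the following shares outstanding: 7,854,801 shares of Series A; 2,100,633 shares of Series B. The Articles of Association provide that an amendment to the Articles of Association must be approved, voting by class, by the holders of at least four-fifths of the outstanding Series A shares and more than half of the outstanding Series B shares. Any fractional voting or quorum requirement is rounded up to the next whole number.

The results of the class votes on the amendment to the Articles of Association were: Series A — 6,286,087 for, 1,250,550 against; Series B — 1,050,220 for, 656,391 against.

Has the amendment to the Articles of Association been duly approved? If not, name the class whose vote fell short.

Series A: 4/5 of 7854801 = 6283840.80, rounded up to 6283841; 6,283,841 required, 6,286,087 in favor — approved.
Series B: a majority of 2100633 is 1050317; 1,050,317 required, 1,050,220 in favor — not approved.

Not approved — the Series B shares did not give the required vote.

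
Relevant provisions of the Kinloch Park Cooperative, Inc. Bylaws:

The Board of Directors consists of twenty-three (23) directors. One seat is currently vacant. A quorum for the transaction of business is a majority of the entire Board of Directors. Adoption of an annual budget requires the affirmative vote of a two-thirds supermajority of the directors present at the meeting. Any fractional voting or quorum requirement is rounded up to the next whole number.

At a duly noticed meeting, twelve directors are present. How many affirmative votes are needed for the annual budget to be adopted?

The annual budget requires two-thirds of the directors present (12).
2/3 of 12 = 8.

8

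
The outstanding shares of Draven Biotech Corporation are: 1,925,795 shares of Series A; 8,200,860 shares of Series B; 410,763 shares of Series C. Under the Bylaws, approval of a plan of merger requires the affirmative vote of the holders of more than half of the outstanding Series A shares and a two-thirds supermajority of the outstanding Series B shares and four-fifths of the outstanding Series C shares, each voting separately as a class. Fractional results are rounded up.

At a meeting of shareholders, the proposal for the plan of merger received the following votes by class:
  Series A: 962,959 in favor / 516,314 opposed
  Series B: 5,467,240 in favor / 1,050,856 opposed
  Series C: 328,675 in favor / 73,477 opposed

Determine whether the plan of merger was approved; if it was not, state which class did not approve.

Approved — every class gave the required vote.

Series A: a majority of 1925795 is 962898; 962,898 required, 962,959 in favor — approved.
Series B: 2/3 of 8200860 = 5467240; 5,467,240 required, 5,467,240 in favor — approved.
Series C: 4/5 of 410763 = 328610.40, rounded up to 328611; 328,611 required, 328,675 in favor — approved.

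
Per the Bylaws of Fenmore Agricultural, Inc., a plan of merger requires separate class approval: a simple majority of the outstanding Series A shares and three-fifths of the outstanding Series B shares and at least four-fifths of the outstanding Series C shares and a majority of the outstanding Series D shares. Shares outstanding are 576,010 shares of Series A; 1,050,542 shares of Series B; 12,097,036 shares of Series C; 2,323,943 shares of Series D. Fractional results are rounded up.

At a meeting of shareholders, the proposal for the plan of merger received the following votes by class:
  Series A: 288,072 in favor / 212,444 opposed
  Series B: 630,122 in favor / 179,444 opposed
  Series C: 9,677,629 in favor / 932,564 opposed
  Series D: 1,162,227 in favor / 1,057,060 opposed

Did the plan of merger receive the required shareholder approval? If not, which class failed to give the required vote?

Not approved — the Series B shares did not give the required vote.

Series A: a majority of 576010 is 288006; 288,006 required, 288,072 in favor — approved.
Series B: 3/5 of 1050542 = 630325.20, rounded up to 630326; 630,326 required, 630,122 in favor — not approved.
Series C: 4/5 of 12097036 = 9677628.80, rounded up to 9677629; 9,677,629 required, 9,677,629 in favor — approved.
Series D: a majority of 2323943 is 1161972; 1,161,972 required, 1,162,227 in favor — approved.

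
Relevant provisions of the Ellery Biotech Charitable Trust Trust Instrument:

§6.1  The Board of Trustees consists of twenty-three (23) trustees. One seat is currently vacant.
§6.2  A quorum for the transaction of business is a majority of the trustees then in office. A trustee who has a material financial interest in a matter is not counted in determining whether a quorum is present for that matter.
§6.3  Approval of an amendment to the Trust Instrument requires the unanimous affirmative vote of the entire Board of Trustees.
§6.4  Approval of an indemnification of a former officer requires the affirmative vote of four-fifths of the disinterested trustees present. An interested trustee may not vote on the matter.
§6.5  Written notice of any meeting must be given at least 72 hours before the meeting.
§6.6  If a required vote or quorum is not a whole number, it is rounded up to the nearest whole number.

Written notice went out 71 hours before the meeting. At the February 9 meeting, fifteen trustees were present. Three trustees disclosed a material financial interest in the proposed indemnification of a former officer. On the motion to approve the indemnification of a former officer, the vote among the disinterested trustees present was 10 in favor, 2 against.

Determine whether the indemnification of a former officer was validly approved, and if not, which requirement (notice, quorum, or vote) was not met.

Invalid — notice requirement not satisfied.

Notice: 71 hours given; 72 required (71 < 72). Not satisfied.
Quorum: 15 present, but the 3 interested trustees do not count, leaving 12. Quorum is 12. Satisfied.
Vote: the indemnification of a former officer requires four-fifths of the disinterested trustees present (15 − 3 = 12). 4/5 of 12 = 9.60, rounded up to 10, so 10 affirmative votes are needed; 10 voted in favor. Satisfied.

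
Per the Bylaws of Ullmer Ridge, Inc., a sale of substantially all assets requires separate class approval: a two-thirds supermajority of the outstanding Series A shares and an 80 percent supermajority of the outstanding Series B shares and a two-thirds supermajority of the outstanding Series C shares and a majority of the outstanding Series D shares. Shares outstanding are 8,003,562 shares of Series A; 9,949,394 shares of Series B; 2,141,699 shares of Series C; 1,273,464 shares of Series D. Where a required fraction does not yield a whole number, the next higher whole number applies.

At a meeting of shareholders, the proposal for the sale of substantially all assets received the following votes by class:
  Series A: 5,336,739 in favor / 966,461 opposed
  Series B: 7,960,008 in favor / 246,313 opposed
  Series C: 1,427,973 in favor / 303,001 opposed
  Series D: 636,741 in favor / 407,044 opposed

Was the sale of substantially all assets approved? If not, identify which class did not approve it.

Approved — every class gave the required vote.

Series A: 2/3 of 8003562 = 5335708; 5,335,708 required, 5,336,739 in favor — approved.
Series B: 4/5 of 9949394 = 7959515.20, rounded up to 7959516; 7,959,516 required, 7,960,008 in favor — approved.
Series C: 2/3 of 2141699 = 1427799.33, rounded up to 1427800; 1,427,800 required, 1,427,973 in favor — approved.
Series D: a majority of 1273464 is 636733; 636,733 required, 636,741 in favor — approved.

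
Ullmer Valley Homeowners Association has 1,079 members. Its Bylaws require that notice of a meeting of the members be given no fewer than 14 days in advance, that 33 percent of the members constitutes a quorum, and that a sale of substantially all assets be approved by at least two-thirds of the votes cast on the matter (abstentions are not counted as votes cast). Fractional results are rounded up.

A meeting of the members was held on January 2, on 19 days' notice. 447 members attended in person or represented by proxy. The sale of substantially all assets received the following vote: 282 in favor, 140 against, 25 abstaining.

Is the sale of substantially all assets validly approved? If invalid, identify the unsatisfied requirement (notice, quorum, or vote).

Valid — all requirements satisfied.

Notice: 19 days given; 14 required. Satisfied.
Quorum: 33% of 1,079 = 356.07, rounded up to 357; 447 present. Satisfied.
Vote: requires two-thirds of the votes cast (447 − 25 abstaining = 422); 2/3 of 422 = 281.33, rounded up to 282, so 282 needed; 282 in favor. Satisfied.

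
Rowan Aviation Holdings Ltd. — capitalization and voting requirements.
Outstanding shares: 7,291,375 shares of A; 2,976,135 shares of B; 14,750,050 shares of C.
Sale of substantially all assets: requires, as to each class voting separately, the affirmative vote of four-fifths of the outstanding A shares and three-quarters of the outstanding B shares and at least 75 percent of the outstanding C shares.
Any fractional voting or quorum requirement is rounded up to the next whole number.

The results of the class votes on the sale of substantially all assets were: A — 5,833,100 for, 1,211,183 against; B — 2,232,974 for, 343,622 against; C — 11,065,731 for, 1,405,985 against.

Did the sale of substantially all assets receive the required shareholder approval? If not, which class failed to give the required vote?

Approved — every class gave the required vote.

A: 4/5 of 7291375 = 5833100; 5,833,100 required, 5,833,100 in favor — approved.
B: 3/4 of 2976135 = 2232101.25, rounded up to 2232102; 2,232,102 required, 2,232,974 in favor — approved.
C: 3/4 of 14750050 = 11062537.50, rounded up to 11062538; 11,062,538 required, 11,065,731 in favor — approved.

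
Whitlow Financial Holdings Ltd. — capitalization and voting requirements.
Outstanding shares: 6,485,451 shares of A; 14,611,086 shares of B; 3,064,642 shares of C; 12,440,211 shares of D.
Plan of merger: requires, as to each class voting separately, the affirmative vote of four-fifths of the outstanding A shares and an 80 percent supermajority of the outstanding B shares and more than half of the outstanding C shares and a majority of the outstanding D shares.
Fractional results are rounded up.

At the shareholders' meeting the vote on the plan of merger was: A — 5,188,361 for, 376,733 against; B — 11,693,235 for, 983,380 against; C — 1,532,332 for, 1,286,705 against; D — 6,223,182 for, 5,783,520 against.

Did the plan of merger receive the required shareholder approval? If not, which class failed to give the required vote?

Approved — every class gave the required vote.

A: 4/5 of 6485451 = 5188360.80, rounded up to 5188361; 5,188,361 required, 5,188,361 in favor — approved.
B: 4/5 of 14611086 = 11688868.80, rounded up to 11688869; 11,688,869 required, 11,693,235 in favor — approved.
C: a majority of 3064642 is 1532322; 1,532,322 required, 1,532,332 in favor — approved.
D: a majority of 12440211 is 6220106; 6,220,106 required, 6,223,182 in favor — approved.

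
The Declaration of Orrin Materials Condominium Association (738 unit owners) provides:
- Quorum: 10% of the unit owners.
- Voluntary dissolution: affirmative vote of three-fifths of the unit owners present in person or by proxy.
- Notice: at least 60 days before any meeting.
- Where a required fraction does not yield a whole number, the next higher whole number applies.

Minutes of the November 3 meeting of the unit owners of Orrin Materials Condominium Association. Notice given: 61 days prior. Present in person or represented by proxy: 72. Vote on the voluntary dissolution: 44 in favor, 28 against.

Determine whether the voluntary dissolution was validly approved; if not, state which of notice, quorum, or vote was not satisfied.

Invalid — quorum requirement not satisfied.

Notice: 61 days given; 60 required. Satisfied.
Quorum: 10% of 738 = 73.80, rounded up to 74; 72 present. Not satisfied.
Vote: requires three-fifths of those present (72); 3/5 of 72 = 43.20, rounded up to 44, so 44 needed; 44 in favor. Satisfied.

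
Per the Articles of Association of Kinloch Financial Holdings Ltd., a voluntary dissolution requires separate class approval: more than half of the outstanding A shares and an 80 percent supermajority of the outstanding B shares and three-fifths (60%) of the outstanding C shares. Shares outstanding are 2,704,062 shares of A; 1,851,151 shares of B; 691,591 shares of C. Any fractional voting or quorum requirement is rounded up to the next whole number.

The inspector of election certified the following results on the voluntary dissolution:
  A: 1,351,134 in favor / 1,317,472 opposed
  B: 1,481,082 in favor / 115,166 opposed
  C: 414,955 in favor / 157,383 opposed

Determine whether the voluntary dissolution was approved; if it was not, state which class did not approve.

A: a majority of 2704062 is 1352032; 1,352,032 required, 1,351,134 in favor — not approved.
B: 4/5 of 1851151 = 1480920.80, rounded up to 1480921; 1,480,921 required, 1,481,082 in favor — approved.
C: 3/5 of 691591 = 414954.60, rounded up to 414955; 414,955 required, 414,955 in favor — approved.

Not approved — the A shares did not give the required vote.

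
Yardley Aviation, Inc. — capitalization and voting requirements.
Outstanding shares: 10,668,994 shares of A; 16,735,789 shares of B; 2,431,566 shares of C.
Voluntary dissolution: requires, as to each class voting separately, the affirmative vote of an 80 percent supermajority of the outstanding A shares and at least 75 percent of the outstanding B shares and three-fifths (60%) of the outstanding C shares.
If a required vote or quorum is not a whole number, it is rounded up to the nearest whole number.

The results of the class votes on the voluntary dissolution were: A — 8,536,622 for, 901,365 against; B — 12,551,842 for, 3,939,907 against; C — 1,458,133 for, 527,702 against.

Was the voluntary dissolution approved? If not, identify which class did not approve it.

Not approved — the C shares did not give the required vote.

A: 4/5 of 10668994 = 8535195.20, rounded up to 8535196; 8,535,196 required, 8,536,622 in favor — approved.
B: 3/4 of 16735789 = 12551841.75, rounded up to 12551842; 12,551,842 required, 12,551,842 in favor — approved.
C: 3/5 of 2431566 = 1458939.60, rounded up to 1458940; 1,458,940 required, 1,458,133 in favor — not approved.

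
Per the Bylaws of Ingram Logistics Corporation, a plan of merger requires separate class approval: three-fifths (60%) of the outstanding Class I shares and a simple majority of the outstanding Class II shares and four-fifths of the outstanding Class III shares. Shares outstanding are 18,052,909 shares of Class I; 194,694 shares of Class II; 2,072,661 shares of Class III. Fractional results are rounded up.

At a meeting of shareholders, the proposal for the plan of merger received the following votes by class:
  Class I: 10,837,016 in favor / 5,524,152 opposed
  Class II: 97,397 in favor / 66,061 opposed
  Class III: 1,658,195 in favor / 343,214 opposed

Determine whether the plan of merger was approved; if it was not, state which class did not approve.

Approved — every class gave the required vote.

Class I: 3/5 of 18052909 = 10831745.40, rounded up to 10831746; 10,831,746 required, 10,837,016 in favor — approved.
Class II: a majority of 194694 is 97348; 97,348 required, 97,397 in favor — approved.
Class III: 4/5 of 2072661 = 1658128.80, rounded up to 1658129; 1,658,129 required, 1,658,195 in favor — approved.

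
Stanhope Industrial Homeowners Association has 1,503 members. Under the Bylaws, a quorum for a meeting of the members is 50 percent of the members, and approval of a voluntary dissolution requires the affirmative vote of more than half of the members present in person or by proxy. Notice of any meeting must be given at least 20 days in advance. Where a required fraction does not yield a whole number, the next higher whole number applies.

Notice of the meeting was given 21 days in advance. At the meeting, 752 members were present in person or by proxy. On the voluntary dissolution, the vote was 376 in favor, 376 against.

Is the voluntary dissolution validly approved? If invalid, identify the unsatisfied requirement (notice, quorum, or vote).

Invalid — vote requirement not satisfied.

Notice: 21 days given; 20 required. Satisfied.
Quorum: 50% of 1,503 = 751.50, rounded up to 752; 752 present. Satisfied.
Vote: requires a majority of those present (752); a majority of 752 is 377, so 377 needed; 376 in favor. Not satisfied.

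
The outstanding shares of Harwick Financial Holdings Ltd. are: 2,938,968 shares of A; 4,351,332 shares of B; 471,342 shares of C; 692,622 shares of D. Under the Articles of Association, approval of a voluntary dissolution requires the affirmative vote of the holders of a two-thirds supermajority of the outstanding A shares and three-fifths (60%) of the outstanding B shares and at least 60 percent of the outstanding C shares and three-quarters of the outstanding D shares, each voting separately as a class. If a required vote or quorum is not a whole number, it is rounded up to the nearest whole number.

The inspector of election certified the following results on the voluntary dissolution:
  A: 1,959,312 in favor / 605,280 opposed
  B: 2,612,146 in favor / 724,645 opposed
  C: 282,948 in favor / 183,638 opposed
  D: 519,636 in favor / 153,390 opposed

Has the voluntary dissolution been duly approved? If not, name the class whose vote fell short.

A: 2/3 of 2938968 = 1959312; 1,959,312 required, 1,959,312 in favor — approved.
B: 3/5 of 4351332 = 2610799.20, rounded up to 2610800; 2,610,800 required, 2,612,146 in favor — approved.
C: 3/5 of 471342 = 282805.20, rounded up to 282806; 282,806 required, 282,948 in favor — approved.
D: 3/4 of 692622 = 519466.50, rounded up to 519467; 519,467 required, 519,636 in favor — approved.

Approved — every class gave the required vote.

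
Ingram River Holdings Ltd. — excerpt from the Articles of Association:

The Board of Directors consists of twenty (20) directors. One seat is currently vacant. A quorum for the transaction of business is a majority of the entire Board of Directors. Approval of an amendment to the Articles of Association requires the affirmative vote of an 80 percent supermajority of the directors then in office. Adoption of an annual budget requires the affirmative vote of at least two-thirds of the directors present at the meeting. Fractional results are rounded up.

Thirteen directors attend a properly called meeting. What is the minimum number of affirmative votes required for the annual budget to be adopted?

The annual budget requires two-thirds of the directors present (13).
2/3 of 13 = 8.67, rounded up to 9.

9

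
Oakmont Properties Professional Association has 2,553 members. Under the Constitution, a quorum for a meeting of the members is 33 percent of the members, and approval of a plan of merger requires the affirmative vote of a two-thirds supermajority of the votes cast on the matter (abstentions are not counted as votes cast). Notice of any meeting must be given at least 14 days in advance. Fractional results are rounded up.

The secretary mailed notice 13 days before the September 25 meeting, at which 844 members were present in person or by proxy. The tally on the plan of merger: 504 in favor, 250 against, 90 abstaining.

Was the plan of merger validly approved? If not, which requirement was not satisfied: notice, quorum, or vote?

Notice: 13 days given; 14 required. Not satisfied.
Quorum: 33% of 2,553 = 842.49, rounded up to 843; 844 present. Satisfied.
Vote: requires two-thirds of the votes cast (844 − 90 abstaining = 754); 2/3 of 754 = 502.67, rounded up to 503, so 503 needed; 504 in favor. Satisfied.

Invalid — notice requirement not satisfied.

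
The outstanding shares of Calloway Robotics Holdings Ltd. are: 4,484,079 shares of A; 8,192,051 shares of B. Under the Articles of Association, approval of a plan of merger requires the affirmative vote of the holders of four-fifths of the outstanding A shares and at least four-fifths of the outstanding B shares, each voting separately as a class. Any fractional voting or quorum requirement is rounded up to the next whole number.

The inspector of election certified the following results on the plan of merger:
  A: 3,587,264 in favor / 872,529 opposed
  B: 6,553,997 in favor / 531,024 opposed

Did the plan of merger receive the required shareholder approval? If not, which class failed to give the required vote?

A: 4/5 of 4484079 = 3587263.20, rounded up to 3587264; 3,587,264 required, 3,587,264 in favor — approved.
B: 4/5 of 8192051 = 6553640.80, rounded up to 6553641; 6,553,641 required, 6,553,997 in favor — approved.

Approved — every class gave the required vote.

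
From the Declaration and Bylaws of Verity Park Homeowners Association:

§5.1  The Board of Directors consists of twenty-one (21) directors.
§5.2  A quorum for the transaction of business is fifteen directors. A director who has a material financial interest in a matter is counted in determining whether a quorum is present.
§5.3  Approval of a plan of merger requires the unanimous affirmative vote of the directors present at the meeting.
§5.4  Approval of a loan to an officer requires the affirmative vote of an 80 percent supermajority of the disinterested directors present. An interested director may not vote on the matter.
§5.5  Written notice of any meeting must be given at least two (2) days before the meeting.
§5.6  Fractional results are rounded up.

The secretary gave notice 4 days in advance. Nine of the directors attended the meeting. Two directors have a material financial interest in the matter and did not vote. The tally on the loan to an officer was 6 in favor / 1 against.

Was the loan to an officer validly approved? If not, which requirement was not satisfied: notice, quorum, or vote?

Invalid — quorum requirement not satisfied.

Notice: 4 days given; 2 required (4 ≥ 2). Satisfied.
Quorum: 9 present (interested directors count toward quorum); quorum is 15. Not satisfied.
Vote: the loan to an officer requires four-fifths of the disinterested directors present (9 − 2 = 7). 4/5 of 7 = 5.60, rounded up to 6, so 6 affirmative votes are needed; 6 voted in favor. Satisfied. (Moot — without a quorum no business can be validly transacted.)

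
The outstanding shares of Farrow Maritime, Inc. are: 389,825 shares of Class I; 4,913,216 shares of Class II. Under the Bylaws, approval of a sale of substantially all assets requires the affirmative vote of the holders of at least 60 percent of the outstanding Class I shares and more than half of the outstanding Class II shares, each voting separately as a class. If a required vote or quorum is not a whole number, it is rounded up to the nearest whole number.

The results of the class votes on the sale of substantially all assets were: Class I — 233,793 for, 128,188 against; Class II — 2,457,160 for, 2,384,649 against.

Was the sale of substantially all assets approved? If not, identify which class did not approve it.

Not approved — the Class I shares did not give the required vote.

Class I: 3/5 of 389825 = 233895; 233,895 required, 233,793 in favor — not approved.
Class II: a majority of 4913216 is 2456609; 2,456,609 required, 2,457,160 in favor — approved.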